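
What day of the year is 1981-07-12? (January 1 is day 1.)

193

Days in months before July: 31 + 28 + 31 + 30 + 31 + 30 = 181.
Plus 12 days into July → day 193.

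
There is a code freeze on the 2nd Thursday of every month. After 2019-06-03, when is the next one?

2019-06-13

June 2019 starts on a Saturday; its first Thursday is the 6th, so the 2nd Thursday is the 13th — 2019-06-13.
2019-06-13 is after 2019-06-03, so that is the next one.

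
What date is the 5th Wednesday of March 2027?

2027-03-31

The first Wednesday of March 2027 is March 3.
The 5th Wednesday is 4 weeks later: 3 + 28 = 31.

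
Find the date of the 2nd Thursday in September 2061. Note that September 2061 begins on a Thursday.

September 2061 begins on a Thursday, so the first Thursday is September 1.
The 2nd Thursday is 1 weeks later: 1 + 7 = 8.

September 8, 2061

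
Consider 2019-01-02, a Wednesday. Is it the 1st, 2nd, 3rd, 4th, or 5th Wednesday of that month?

Day 2 falls in week ⌈2/7⌉ of the month.
Days 1–7 hold the 1st Wednesday, 8–14 the 2nd, 15–21 the 3rd, 22–28 the 4th, 29–31 the 5th.
2 is in the range for the 1st.

1st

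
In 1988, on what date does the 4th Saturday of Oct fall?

Oct 22, 1988

Oct 1988 begins on a Saturday, so the first Saturday is Oct 1.
The 4th Saturday is 3 weeks later: 1 + 21 = 22.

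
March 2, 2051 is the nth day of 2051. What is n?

61

Days in months before March: 31 + 28 = 59.
Plus 2 days into March → day 61.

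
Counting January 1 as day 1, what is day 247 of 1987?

September 4, 1987

January has 31 days (247 − 31 = 216 remain).
February has 28 days (216 − 28 = 188 remain).
March has 31 days (188 − 31 = 157 remain).
April has 30 days (157 − 30 = 127 remain).
May has 31 days (127 − 31 = 96 remain).
June has 30 days (96 − 30 = 66 remain).
July has 31 days (66 − 31 = 35 remain).
August has 31 days (35 − 31 = 4 remain).
4 into September → September 4.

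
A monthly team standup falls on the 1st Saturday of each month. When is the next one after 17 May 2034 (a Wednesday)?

May 2034 starts on a Monday, so its 1st Saturday is 6 May 2034 (5 days in).
That is not after 17 May 2034, so look at June 2034.
June 2034 starts on a Thursday, so its 1st Saturday is 3 June 2034 (2 days in).

3 June 2034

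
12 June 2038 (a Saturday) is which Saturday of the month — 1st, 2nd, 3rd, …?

2nd

Day 12 falls in week ⌈12/7⌉ of the month.
Days 1–7 hold the 1st Saturday, 8–14 the 2nd, 15–21 the 3rd, 22–28 the 4th, 29–31 the 5th.
12 is in the range for the 2nd.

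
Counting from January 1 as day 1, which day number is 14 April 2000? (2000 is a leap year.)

Days in months before April: 31 + 29 + 31 = 91.
Plus 14 days into April → day 105.

105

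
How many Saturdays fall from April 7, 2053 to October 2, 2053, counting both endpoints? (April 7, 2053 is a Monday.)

25

April 7, 2053 is a Monday; the first Saturday on or after it is April 12, 2053 (5 days later).
From April 12, 2053 to October 2, 2053: 18 + 31 + 30 + 31 + 31 + 30 + 2 = 173 days (rest of April, May, June, July, August, September, October).
173 ÷ 7 = 24 full weeks with remainder 5, so 24 more Saturdays after the first → 25.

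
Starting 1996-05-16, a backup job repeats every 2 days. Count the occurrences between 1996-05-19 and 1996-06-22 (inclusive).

17

Occurrences land 2·i days after 1996-05-16 for i = 0, 1, 2, …
1996-05-19 is 3 days after the start; 3 ÷ 2 = 1 remainder 1; since the remainder is 1, round up to i = 2. First occurrence in the window: #3 on 1996-05-20 (2×2 = 4 days in).
1996-06-22 is 37 days after the start; 37 ÷ 2 = 18 remainder 1. Last occurrence in the window: #19 on 1996-06-21.
Occurrences #3 through #19: 17 in total.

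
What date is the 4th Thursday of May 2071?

May 28, 2071

May 2071 begins on a Friday, so the first Thursday is May 7 (6 days later).
The 4th Thursday is 3 weeks later: 7 + 21 = 28.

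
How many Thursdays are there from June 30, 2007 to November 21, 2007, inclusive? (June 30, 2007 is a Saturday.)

20

June 30, 2007 is a Saturday; the first Thursday on or after it is July 5, 2007 (5 days later).
From July 5, 2007 to November 21, 2007: 26 + 31 + 30 + 31 + 21 = 139 days (rest of July, August, September, October, November).
139 ÷ 7 = 19 full weeks with remainder 6, so 19 more Thursdays after the first → 20.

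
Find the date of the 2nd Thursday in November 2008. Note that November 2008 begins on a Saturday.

2008-11-13

November 2008 begins on a Saturday, so the first Thursday is November 6 (5 days later).
The 2nd Thursday is 1 weeks later: 6 + 7 = 13.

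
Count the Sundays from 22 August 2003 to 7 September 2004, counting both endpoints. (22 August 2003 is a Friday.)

55

22 August 2003 is a Friday; the first Sunday on or after it is 24 August 2003 (2 days later).
From 24 August 2003 to 7 September 2004: 129 + 251 = 380 days (rest of 2003, to 7 September 2004 in 2004).
380 ÷ 7 = 54 full weeks with remainder 2, so 54 more Sundays after the first → 55.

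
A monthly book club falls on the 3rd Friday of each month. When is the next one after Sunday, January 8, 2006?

January 2006 starts on a Sunday; its first Friday is the 6th, so the 3rd Friday is the 20th — January 20, 2006.
January 20, 2006 is after January 8, 2006, so that is the next one.

January 20, 2006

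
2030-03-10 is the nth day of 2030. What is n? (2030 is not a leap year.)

Days in months before March: 31 + 28 = 59.
Plus 10 days into March → day 69.

69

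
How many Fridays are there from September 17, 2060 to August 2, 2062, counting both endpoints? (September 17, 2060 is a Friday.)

98

September 17, 2060 is a Friday; the first Friday on or after it is September 17, 2060.
From September 17, 2060 to August 2, 2062: 105 + 365 + 214 = 684 days (rest of 2060, 2061, to August 2, 2062 in 2062).
684 ÷ 7 = 97 full weeks with remainder 5, so 97 more Fridays after the first → 98.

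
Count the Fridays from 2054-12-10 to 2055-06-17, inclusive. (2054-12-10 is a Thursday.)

27

2054-12-10 is a Thursday; the first Friday on or after it is 2054-12-11 (1 day later).
From 2054-12-11 to 2055-06-17: 20 + 31 + 28 + 31 + 30 + 31 + 17 = 188 days (rest of December, January, February, March, April, May, June).
188 ÷ 7 = 26 full weeks with remainder 6, so 26 more Fridays after the first → 27.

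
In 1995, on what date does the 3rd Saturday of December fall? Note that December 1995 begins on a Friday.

December 1995 begins on a Friday, so the first Saturday is December 2 (1 day later).
The 3rd Saturday is 2 weeks later: 2 + 14 = 16.

16 December 1995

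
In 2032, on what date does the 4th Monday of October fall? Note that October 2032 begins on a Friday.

October 25, 2032

October 2032 begins on a Friday, so the first Monday is October 4 (3 days later).
The 4th Monday is 3 weeks later: 4 + 21 = 25.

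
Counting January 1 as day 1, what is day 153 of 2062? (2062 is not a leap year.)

January has 31 days (153 − 31 = 122 remain).
February has 28 days (122 − 28 = 94 remain).
March has 31 days (94 − 31 = 63 remain).
April has 30 days (63 − 30 = 33 remain).
May has 31 days (33 − 31 = 2 remain).
2 into June → June 2.

2 June 2062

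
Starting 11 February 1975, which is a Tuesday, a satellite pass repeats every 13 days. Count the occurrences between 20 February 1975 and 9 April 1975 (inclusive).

4

Occurrences land 13·i days after 11 February 1975 for i = 0, 1, 2, …
20 February 1975 is 9 days after the start; 9 ÷ 13 = 0 remainder 9; since the remainder is 9, round up to i = 1. First occurrence in the window: #2 on 24 February 1975 (1×13 = 13 days in).
9 April 1975 is 57 days after the start; 57 ÷ 13 = 4 remainder 5. Last occurrence in the window: #5 on 4 April 1975.
Occurrences #2 through #5: 4 in total.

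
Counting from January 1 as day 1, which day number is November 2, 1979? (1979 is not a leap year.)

306

Days in months before November: 31 + 28 + 31 + 30 + 31 + 30 + 31 + 31 + 30 + 31 = 304.
Plus 2 days into November → day 306.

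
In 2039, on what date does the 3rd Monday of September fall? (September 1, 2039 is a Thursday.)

September 2039 begins on a Thursday, so the first Monday is September 5 (4 days later).
The 3rd Monday is 2 weeks later: 5 + 14 = 19.

September 19, 2039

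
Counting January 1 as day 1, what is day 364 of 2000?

January has 31 days (364 − 31 = 333 remain).
February has 29 days (333 − 29 = 304 remain).
March has 31 days (304 − 31 = 273 remain).
April has 30 days (273 − 30 = 243 remain).
May has 31 days (243 − 31 = 212 remain).
June has 30 days (212 − 30 = 182 remain).
July has 31 days (182 − 31 = 151 remain).
August has 31 days (151 − 31 = 120 remain).
September has 30 days (120 − 30 = 90 remain).
October has 31 days (90 − 31 = 59 remain).
November has 30 days (59 − 30 = 29 remain).
29 into December → December 29.

2000-12-29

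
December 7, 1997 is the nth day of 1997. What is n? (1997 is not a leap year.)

341

Days in months before December: 31 + 28 + 31 + 30 + 31 + 30 + 31 + 31 + 30 + 31 + 30 = 334.
Plus 7 days into December → day 341.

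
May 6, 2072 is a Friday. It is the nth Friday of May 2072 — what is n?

Day 6 falls in week ⌈6/7⌉ of the month.
Days 1–7 hold the 1st Friday, 8–14 the 2nd, 15–21 the 3rd, 22–28 the 4th, 29–31 the 5th.
6 is in the range for the 1st.

1st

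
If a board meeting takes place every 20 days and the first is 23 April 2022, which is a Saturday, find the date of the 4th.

22 June 2022

The 4th occurrence is 3 intervals after the first: 3 × 20 = 60 days after 23 April 2022.
April has 30 days — 7 days to the end of April leaves 53.
May has 31 days (22 left).
22 days into June → 22 June 2022.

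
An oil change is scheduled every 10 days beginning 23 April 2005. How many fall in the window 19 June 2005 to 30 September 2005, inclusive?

11

Occurrences land 10·i days after 23 April 2005 for i = 0, 1, 2, …
19 June 2005 is 57 days after the start; 57 ÷ 10 = 5 remainder 7; since the remainder is 7, round up to i = 6. First occurrence in the window: #7 on 22 June 2005 (6×10 = 60 days in).
30 September 2005 is 160 days after the start; 160 ÷ 10 = 16 remainder 0. Last occurrence in the window: #17 on 30 September 2005.
Occurrences #7 through #17: 11 in total.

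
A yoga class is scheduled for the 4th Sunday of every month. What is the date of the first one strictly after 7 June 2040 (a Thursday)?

24 June 2040

June 2040 starts on a Friday; its first Sunday is the 3rd, so the 4th Sunday is the 24th — 24 June 2040.
24 June 2040 is after 7 June 2040, so that is the next one.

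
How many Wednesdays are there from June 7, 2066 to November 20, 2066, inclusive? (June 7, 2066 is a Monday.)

24

June 7, 2066 is a Monday; the first Wednesday on or after it is June 9, 2066 (2 days later).
From June 9, 2066 to November 20, 2066: 21 + 31 + 31 + 30 + 31 + 20 = 164 days (rest of June, July, August, September, October, November).
164 ÷ 7 = 23 full weeks with remainder 3, so 23 more Wednesdays after the first → 24.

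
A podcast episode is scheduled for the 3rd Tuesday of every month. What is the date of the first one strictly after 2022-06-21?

2022-07-19

June 2022 starts on a Wednesday; its first Tuesday is the 7th, so the 3rd Tuesday is the 21st — 2022-06-21.
That is not after 2022-06-21, so look at July 2022.
July 2022 starts on a Friday; its first Tuesday is the 5th, so the 3rd Tuesday is the 19th — 2022-07-19.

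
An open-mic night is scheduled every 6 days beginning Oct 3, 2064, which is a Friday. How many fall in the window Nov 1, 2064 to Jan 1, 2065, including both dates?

11

Occurrences land 6·i days after Oct 3, 2064 for i = 0, 1, 2, …
Nov 1, 2064 is 29 days after the start; 29 ÷ 6 = 4 remainder 5; since the remainder is 5, round up to i = 5. First occurrence in the window: #6 on Nov 2, 2064 (5×6 = 30 days in).
Jan 1, 2065 is 90 days after the start; 90 ÷ 6 = 15 remainder 0. Last occurrence in the window: #16 on Jan 1, 2065.
Occurrences #6 through #16: 11 in total.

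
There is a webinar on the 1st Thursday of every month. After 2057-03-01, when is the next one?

2057-04-05

March 2057 starts on a Thursday, so its 1st Thursday is 2057-03-01.
That is not after 2057-03-01, so look at April 2057.
April 2057 starts on a Sunday, so its 1st Thursday is 2057-04-05 (4 days in).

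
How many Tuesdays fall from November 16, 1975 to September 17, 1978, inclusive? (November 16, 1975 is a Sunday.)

November 16, 1975 is a Sunday; the first Tuesday on or after it is November 18, 1975 (2 days later).
From November 18, 1975 to September 17, 1978: 43 + 366 + 365 + 260 = 1034 days (rest of 1975, 1976, 1977, to September 17, 1978 in 1978).
1034 ÷ 7 = 147 full weeks with remainder 5, so 147 more Tuesdays after the first → 148.

148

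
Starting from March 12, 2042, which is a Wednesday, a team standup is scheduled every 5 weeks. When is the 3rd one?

May 21, 2042

The 3rd occurrence is 2 intervals after the first: 2 × 35 = 70 days after March 12, 2042.
March has 31 days — 19 days to the end of March leaves 51.
April has 30 days (21 left).
21 days into May → May 21, 2042.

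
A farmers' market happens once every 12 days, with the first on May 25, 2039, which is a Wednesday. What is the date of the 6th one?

The 6th occurrence is 5 intervals after the first: 5 × 12 = 60 days after May 25, 2039.
May has 31 days — 6 days to the end of May leaves 54.
Jun has 30 days (24 left).
24 days into Jul → Jul 24, 2039.

Jul 24, 2039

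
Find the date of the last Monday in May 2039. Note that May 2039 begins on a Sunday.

May 30, 2039

May 2039 begins on a Sunday, so the first Monday is May 2 (1 day later).
May 2039 has 31 days. Adding weeks: 2, 9, 16, 23, 30 — the last one ≤ 31 is the 30th.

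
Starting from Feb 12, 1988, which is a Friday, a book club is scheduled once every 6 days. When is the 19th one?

The 19th occurrence is 18 intervals after the first: 18 × 6 = 108 days after Feb 12, 1988.
Feb has 29 days — 17 days to the end of Feb leaves 91.
Mar has 31 days (60 left).
Apr has 30 days (30 left).
30 days into May → May 30, 1988.

May 30, 1988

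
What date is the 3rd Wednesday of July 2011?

July 20, 2011

July 2011 begins on a Friday, so the first Wednesday is July 6 (5 days later).
The 3rd Wednesday is 2 weeks later: 6 + 14 = 20.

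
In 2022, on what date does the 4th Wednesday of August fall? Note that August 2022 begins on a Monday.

August 2022 begins on a Monday, so the first Wednesday is August 3 (2 days later).
The 4th Wednesday is 3 weeks later: 3 + 21 = 24.

2022-08-24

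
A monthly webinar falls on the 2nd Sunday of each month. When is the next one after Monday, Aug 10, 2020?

Aug 2020 starts on a Saturday; its first Sunday is the 2nd, so the 2nd Sunday is the 9th — Aug 9, 2020.
That is not after Aug 10, 2020, so look at Sep 2020.
Sep 2020 starts on a Tuesday; its first Sunday is the 6th, so the 2nd Sunday is the 13th — Sep 13, 2020.

Sep 13, 2020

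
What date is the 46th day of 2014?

2014-02-15

January has 31 days (46 − 31 = 15 remain).
15 into February → February 15.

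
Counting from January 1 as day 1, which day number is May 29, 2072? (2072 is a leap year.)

150

Days in months before May: 31 + 29 + 31 + 30 = 121.
Plus 29 days into May → day 150.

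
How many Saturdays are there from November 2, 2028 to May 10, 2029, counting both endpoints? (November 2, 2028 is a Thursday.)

27

November 2, 2028 is a Thursday; the first Saturday on or after it is November 4, 2028 (2 days later).
From November 4, 2028 to May 10, 2029: 26 + 31 + 31 + 28 + 31 + 30 + 10 = 187 days (rest of November, December, January, February, March, April, May).
187 ÷ 7 = 26 full weeks with remainder 5, so 26 more Saturdays after the first → 27.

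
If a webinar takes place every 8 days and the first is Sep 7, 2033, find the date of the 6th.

Oct 17, 2033

The 6th occurrence is 5 intervals after the first: 5 × 8 = 40 days after Sep 7, 2033.
Sep has 30 days — 23 days to the end of Sep leaves 17.
17 days into Oct → Oct 17, 2033.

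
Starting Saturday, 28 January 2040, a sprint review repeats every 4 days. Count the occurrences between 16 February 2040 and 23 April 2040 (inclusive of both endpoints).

Occurrences land 4·i days after 28 January 2040 for i = 0, 1, 2, …
16 February 2040 is 19 days after the start; 19 ÷ 4 = 4 remainder 3; since the remainder is 3, round up to i = 5. First occurrence in the window: #6 on 17 February 2040 (5×4 = 20 days in).
23 April 2040 is 86 days after the start; 86 ÷ 4 = 21 remainder 2. Last occurrence in the window: #22 on 21 April 2040.
Occurrences #6 through #22: 17 in total.

17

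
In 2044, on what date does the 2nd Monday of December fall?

The first Monday of December 2044 is December 5.
The 2nd Monday is 1 weeks later: 5 + 7 = 12.

12 December 2044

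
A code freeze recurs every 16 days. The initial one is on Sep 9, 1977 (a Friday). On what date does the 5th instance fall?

The 5th occurrence is 4 intervals after the first: 4 × 16 = 64 days after Sep 9, 1977.
Sep has 30 days — 21 days to the end of Sep leaves 43.
Oct has 31 days (12 left).
12 days into Nov → Nov 12, 1977.

Nov 12, 1977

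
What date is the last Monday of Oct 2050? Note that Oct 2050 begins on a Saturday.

Oct 31, 2050

Oct 2050 begins on a Saturday, so the first Monday is Oct 3 (2 days later).
Oct 2050 has 31 days. Adding weeks: 3, 10, 17, 24, 31 — the last one ≤ 31 is the 31st.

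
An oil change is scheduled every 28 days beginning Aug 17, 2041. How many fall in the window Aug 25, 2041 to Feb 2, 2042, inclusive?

6

Occurrences land 28·i days after Aug 17, 2041 for i = 0, 1, 2, …
Aug 25, 2041 is 8 days after the start; 8 ÷ 28 = 0 remainder 8; since the remainder is 8, round up to i = 1. First occurrence in the window: #2 on Sep 14, 2041 (1×28 = 28 days in).
Feb 2, 2042 is 169 days after the start; 169 ÷ 28 = 6 remainder 1. Last occurrence in the window: #7 on Feb 1, 2042.
Occurrences #2 through #7: 6 in total.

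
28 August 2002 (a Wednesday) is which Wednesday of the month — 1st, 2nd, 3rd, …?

Day 28 falls in week ⌈28/7⌉ of the month.
Days 1–7 hold the 1st Wednesday, 8–14 the 2nd, 15–21 the 3rd, 22–28 the 4th, 29–31 the 5th.
28 is in the range for the 4th.

4th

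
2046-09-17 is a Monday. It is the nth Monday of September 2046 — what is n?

3rd

Day 17 falls in week ⌈17/7⌉ of the month.
Days 1–7 hold the 1st Monday, 8–14 the 2nd, 15–21 the 3rd, 22–28 the 4th, 29–31 the 5th.
17 is in the range for the 3rd.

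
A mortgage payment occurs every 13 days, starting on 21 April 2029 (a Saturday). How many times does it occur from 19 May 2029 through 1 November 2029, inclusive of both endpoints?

12

Occurrences land 13·i days after 21 April 2029 for i = 0, 1, 2, …
19 May 2029 is 28 days after the start; 28 ÷ 13 = 2 remainder 2; since the remainder is 2, round up to i = 3. First occurrence in the window: #4 on 30 May 2029 (3×13 = 39 days in).
1 November 2029 is 194 days after the start; 194 ÷ 13 = 14 remainder 12. Last occurrence in the window: #15 on 20 October 2029.
Occurrences #4 through #15: 12 in total.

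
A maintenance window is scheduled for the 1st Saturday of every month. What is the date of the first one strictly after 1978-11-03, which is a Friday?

1978-11-04

November 1978 starts on a Wednesday, so its 1st Saturday is 1978-11-04 (3 days in).
1978-11-04 is after 1978-11-03, so that is the next one.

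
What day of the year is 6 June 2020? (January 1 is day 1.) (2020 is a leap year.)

Days in months before June: 31 + 29 + 31 + 30 + 31 = 152.
Plus 6 days into June → day 158.

158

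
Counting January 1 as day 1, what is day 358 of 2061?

January has 31 days (358 − 31 = 327 remain).
February has 28 days (327 − 28 = 299 remain).
March has 31 days (299 − 31 = 268 remain).
April has 30 days (268 − 30 = 238 remain).
May has 31 days (238 − 31 = 207 remain).
June has 30 days (207 − 30 = 177 remain).
July has 31 days (177 − 31 = 146 remain).
August has 31 days (146 − 31 = 115 remain).
September has 30 days (115 − 30 = 85 remain).
October has 31 days (85 − 31 = 54 remain).
November has 30 days (54 − 30 = 24 remain).
24 into December → December 24.

24 December 2061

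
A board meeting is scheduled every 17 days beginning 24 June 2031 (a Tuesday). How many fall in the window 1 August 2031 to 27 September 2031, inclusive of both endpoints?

Occurrences land 17·i days after 24 June 2031 for i = 0, 1, 2, …
1 August 2031 is 38 days after the start; 38 ÷ 17 = 2 remainder 4; since the remainder is 4, round up to i = 3. First occurrence in the window: #4 on 14 August 2031 (3×17 = 51 days in).
27 September 2031 is 95 days after the start; 95 ÷ 17 = 5 remainder 10. Last occurrence in the window: #6 on 17 September 2031.
Occurrences #4 through #6: 3 in total.

3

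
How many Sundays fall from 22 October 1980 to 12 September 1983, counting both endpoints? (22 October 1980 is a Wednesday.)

22 October 1980 is a Wednesday; the first Sunday on or after it is 26 October 1980 (4 days later).
From 26 October 1980 to 12 September 1983: 66 + 365 + 365 + 255 = 1051 days (rest of 1980, 1981, 1982, to 12 September 1983 in 1983).
1051 ÷ 7 = 150 full weeks with remainder 1, so 150 more Sundays after the first → 151.

151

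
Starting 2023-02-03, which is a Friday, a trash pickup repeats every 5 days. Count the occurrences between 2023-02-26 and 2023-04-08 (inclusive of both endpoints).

8

Occurrences land 5·i days after 2023-02-03 for i = 0, 1, 2, …
2023-02-26 is 23 days after the start; 23 ÷ 5 = 4 remainder 3; since the remainder is 3, round up to i = 5. First occurrence in the window: #6 on 2023-02-28 (5×5 = 25 days in).
2023-04-08 is 64 days after the start; 64 ÷ 5 = 12 remainder 4. Last occurrence in the window: #13 on 2023-04-04.
Occurrences #6 through #13: 8 in total.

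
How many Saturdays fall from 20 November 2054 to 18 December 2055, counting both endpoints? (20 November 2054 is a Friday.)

57

20 November 2054 is a Friday; the first Saturday on or after it is 21 November 2054 (1 day later).
From 21 November 2054 to 18 December 2055: 40 + 352 = 392 days (rest of 2054, to 18 December 2055 in 2055).
392 ÷ 7 = 56 full weeks with remainder 0, so 56 more Saturdays after the first → 57.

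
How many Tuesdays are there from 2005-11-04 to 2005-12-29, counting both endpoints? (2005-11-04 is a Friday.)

2005-11-04 is a Friday; the first Tuesday on or after it is 2005-11-08 (4 days later).
From 2005-11-08 to 2005-12-29: 22 + 29 = 51 days (rest of November, December).
51 ÷ 7 = 7 full weeks with remainder 2, so 7 more Tuesdays after the first → 8.

8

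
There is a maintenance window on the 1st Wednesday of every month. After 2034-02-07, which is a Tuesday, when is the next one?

2034-03-01

February 2034 starts on a Wednesday, so its 1st Wednesday is 2034-02-01.
That is not after 2034-02-07, so look at March 2034.
March 2034 starts on a Wednesday, so its 1st Wednesday is 2034-03-01.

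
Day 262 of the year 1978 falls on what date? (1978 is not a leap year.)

Sep 19, 1978

Jan has 31 days (262 − 31 = 231 remain).
Feb has 28 days (231 − 28 = 203 remain).
Mar has 31 days (203 − 31 = 172 remain).
Apr has 30 days (172 − 30 = 142 remain).
May has 31 days (142 − 31 = 111 remain).
Jun has 30 days (111 − 30 = 81 remain).
Jul has 31 days (81 − 31 = 50 remain).
Aug has 31 days (50 − 31 = 19 remain).
19 into Sep → Sep 19.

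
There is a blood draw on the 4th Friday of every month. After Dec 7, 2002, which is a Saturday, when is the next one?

Dec 27, 2002

Dec 2002 starts on a Sunday; its first Friday is the 6th, so the 4th Friday is the 27th — Dec 27, 2002.
Dec 27, 2002 is after Dec 7, 2002, so that is the next one.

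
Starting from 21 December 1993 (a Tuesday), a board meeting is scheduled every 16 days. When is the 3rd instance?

22 January 1994

The 3rd occurrence is 2 intervals after the first: 2 × 16 = 32 days after 21 December 1993.
December has 31 days — 10 days to the end of December leaves 22.
22 days into January → 22 January 1994.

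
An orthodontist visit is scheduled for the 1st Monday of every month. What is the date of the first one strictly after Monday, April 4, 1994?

April 1994 starts on a Friday, so its 1st Monday is April 4, 1994 (3 days in).
That is not after April 4, 1994, so look at May 1994.
May 1994 starts on a Sunday, so its 1st Monday is May 2, 1994 (1 day in).

May 2, 1994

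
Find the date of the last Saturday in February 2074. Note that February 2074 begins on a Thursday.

February 2074 begins on a Thursday, so the first Saturday is February 3 (2 days later).
February 2074 has 28 days. Adding weeks: 3, 10, 17, 24 — the last one ≤ 28 is the 24th.

24 February 2074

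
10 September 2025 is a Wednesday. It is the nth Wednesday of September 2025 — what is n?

2nd

Day 10 falls in week ⌈10/7⌉ of the month.
Days 1–7 hold the 1st Wednesday, 8–14 the 2nd, 15–21 the 3rd, 22–28 the 4th, 29–31 the 5th.
10 is in the range for the 2nd.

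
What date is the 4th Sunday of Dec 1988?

Dec 25, 1988

Dec 1988 begins on a Thursday, so the first Sunday is Dec 4 (3 days later).
The 4th Sunday is 3 weeks later: 4 + 21 = 25.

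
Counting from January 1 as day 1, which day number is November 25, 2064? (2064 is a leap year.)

Days in months before November: 31 + 29 + 31 + 30 + 31 + 30 + 31 + 31 + 30 + 31 = 305.
Plus 25 days into November → day 330.

330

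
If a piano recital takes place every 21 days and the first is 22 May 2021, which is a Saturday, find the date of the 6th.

4 September 2021

The 6th occurrence is 5 intervals after the first: 5 × 21 = 105 days after 22 May 2021.
May has 31 days — 9 days to the end of May leaves 96.
June has 30 days (66 left).
July has 31 days (35 left).
August has 31 days (4 left).
4 days into September → 4 September 2021.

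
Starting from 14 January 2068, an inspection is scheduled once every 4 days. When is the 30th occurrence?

9 May 2068

The 30th occurrence is 29 intervals after the first: 29 × 4 = 116 days after 14 January 2068.
January has 31 days — 17 days to the end of January leaves 99.
February has 29 days (70 left).
March has 31 days (39 left).
April has 30 days (9 left).
9 days into May → 9 May 2068.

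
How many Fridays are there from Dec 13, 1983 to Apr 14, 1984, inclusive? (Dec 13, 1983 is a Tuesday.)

Dec 13, 1983 is a Tuesday; the first Friday on or after it is Dec 16, 1983 (3 days later).
From Dec 16, 1983 to Apr 14, 1984: 15 + 31 + 29 + 31 + 14 = 120 days (rest of Dec, Jan, Feb, Mar, Apr).
120 ÷ 7 = 17 full weeks with remainder 1, so 17 more Fridays after the first → 18.

18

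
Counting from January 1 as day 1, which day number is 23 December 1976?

358

Days in months before December: 31 + 29 + 31 + 30 + 31 + 30 + 31 + 31 + 30 + 31 + 30 = 335.
Plus 23 days into December → day 358.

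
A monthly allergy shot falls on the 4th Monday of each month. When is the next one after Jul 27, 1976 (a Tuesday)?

Jul 1976 starts on a Thursday; its first Monday is the 5th, so the 4th Monday is the 26th — Jul 26, 1976.
That is not after Jul 27, 1976, so look at Aug 1976.
Aug 1976 starts on a Sunday; its first Monday is the 2nd, so the 4th Monday is the 23rd — Aug 23, 1976.

Aug 23, 1976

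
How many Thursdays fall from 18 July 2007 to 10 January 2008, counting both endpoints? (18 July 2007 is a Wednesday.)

26

18 July 2007 is a Wednesday; the first Thursday on or after it is 19 July 2007 (1 day later).
From 19 July 2007 to 10 January 2008: 12 + 31 + 30 + 31 + 30 + 31 + 10 = 175 days (rest of July, August, September, October, November, December, January).
175 ÷ 7 = 25 full weeks with remainder 0, so 25 more Thursdays after the first → 26.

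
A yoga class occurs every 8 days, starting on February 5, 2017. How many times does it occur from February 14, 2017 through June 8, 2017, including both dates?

Occurrences land 8·i days after February 5, 2017 for i = 0, 1, 2, …
February 14, 2017 is 9 days after the start; 9 ÷ 8 = 1 remainder 1; since the remainder is 1, round up to i = 2. First occurrence in the window: #3 on February 21, 2017 (2×8 = 16 days in).
June 8, 2017 is 123 days after the start; 123 ÷ 8 = 15 remainder 3. Last occurrence in the window: #16 on June 5, 2017.
Occurrences #3 through #16: 14 in total.

14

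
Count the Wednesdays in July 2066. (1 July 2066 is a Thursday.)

4

1 July 2066 is a Thursday; the first Wednesday on or after it is 7 July 2066 (6 days later).
From 7 July 2066 to 31 July 2066 is 31 − 7 = 24 days.
24 ÷ 7 = 3 full weeks with remainder 3, so 3 more Wednesdays after the first → 4.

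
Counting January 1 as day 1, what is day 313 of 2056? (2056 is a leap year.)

November 8, 2056

January has 31 days (313 − 31 = 282 remain).
February has 29 days (282 − 29 = 253 remain).
March has 31 days (253 − 31 = 222 remain).
April has 30 days (222 − 30 = 192 remain).
May has 31 days (192 − 31 = 161 remain).
June has 30 days (161 − 30 = 131 remain).
July has 31 days (131 − 31 = 100 remain).
August has 31 days (100 − 31 = 69 remain).
September has 30 days (69 − 30 = 39 remain).
October has 31 days (39 − 31 = 8 remain).
8 into November → November 8.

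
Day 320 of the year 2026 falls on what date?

January has 31 days (320 − 31 = 289 remain).
February has 28 days (289 − 28 = 261 remain).
March has 31 days (261 − 31 = 230 remain).
April has 30 days (230 − 30 = 200 remain).
May has 31 days (200 − 31 = 169 remain).
June has 30 days (169 − 30 = 139 remain).
July has 31 days (139 − 31 = 108 remain).
August has 31 days (108 − 31 = 77 remain).
September has 30 days (77 − 30 = 47 remain).
October has 31 days (47 − 31 = 16 remain).
16 into November → November 16.

2026-11-16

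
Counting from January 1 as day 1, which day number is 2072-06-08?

Days in months before June: 31 + 29 + 31 + 30 + 31 = 152.
Plus 8 days into June → day 160.

160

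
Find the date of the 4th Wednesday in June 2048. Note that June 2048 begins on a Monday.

June 24, 2048

June 2048 begins on a Monday, so the first Wednesday is June 3 (2 days later).
The 4th Wednesday is 3 weeks later: 3 + 21 = 24.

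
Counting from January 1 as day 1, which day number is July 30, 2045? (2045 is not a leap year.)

Days in months before July: 31 + 28 + 31 + 30 + 31 + 30 = 181.
Plus 30 days into July → day 211.

211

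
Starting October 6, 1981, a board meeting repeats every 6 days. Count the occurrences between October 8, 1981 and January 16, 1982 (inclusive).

17

Occurrences land 6·i days after October 6, 1981 for i = 0, 1, 2, …
October 8, 1981 is 2 days after the start; 2 ÷ 6 = 0 remainder 2; since the remainder is 2, round up to i = 1. First occurrence in the window: #2 on October 12, 1981 (1×6 = 6 days in).
January 16, 1982 is 102 days after the start; 102 ÷ 6 = 17 remainder 0. Last occurrence in the window: #18 on January 16, 1982.
Occurrences #2 through #18: 17 in total.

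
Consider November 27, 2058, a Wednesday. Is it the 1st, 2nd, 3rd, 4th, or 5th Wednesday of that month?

Day 27 falls in week ⌈27/7⌉ of the month.
Days 1–7 hold the 1st Wednesday, 8–14 the 2nd, 15–21 the 3rd, 22–28 the 4th, 29–31 the 5th.
27 is in the range for the 4th.

4th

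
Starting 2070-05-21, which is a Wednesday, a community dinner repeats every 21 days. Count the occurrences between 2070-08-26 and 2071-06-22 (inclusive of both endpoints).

14

Occurrences land 21·i days after 2070-05-21 for i = 0, 1, 2, …
2070-08-26 is 97 days after the start; 97 ÷ 21 = 4 remainder 13; since the remainder is 13, round up to i = 5. First occurrence in the window: #6 on 2070-09-03 (5×21 = 105 days in).
2071-06-22 is 397 days after the start; 397 ÷ 21 = 18 remainder 19. Last occurrence in the window: #19 on 2071-06-03.
Occurrences #6 through #19: 14 in total.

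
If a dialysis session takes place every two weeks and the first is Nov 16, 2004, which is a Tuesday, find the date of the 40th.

May 16, 2006

The 40th occurrence is 39 intervals after the first: 39 × 14 = 546 days after Nov 16, 2004.
Nov has 30 days — 14 days to the end of Nov leaves 532.
From end of Nov to end of 2004 is 31 days (501 left).
2005 has 365 days (136 left).
Jan has 31 days (105 left).
Feb has 28 days (77 left).
Mar has 31 days (46 left).
Apr has 30 days (16 left).
16 days into May → May 16, 2006.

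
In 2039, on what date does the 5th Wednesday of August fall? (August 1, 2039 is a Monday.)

August 2039 begins on a Monday, so the first Wednesday is August 3 (2 days later).
The 5th Wednesday is 4 weeks later: 3 + 28 = 31.

August 31, 2039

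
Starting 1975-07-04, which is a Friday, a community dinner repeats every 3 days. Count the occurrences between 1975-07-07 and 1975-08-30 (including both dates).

Occurrences land 3·i days after 1975-07-04 for i = 0, 1, 2, …
1975-07-07 is 3 days after the start; 3 ÷ 3 = 1 remainder 0. First occurrence in the window: #2 on 1975-07-07 (1×3 = 3 days in).
1975-08-30 is 57 days after the start; 57 ÷ 3 = 19 remainder 0. Last occurrence in the window: #20 on 1975-08-30.
Occurrences #2 through #20: 19 in total.

19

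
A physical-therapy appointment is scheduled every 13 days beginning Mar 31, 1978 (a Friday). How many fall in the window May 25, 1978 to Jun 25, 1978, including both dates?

Occurrences land 13·i days after Mar 31, 1978 for i = 0, 1, 2, …
May 25, 1978 is 55 days after the start; 55 ÷ 13 = 4 remainder 3; since the remainder is 3, round up to i = 5. First occurrence in the window: #6 on Jun 4, 1978 (5×13 = 65 days in).
Jun 25, 1978 is 86 days after the start; 86 ÷ 13 = 6 remainder 8. Last occurrence in the window: #7 on Jun 17, 1978.
Occurrences #6 through #7: 2 in total.

2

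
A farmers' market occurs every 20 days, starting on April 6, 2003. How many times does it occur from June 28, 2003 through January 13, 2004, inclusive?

10

Occurrences land 20·i days after April 6, 2003 for i = 0, 1, 2, …
June 28, 2003 is 83 days after the start; 83 ÷ 20 = 4 remainder 3; since the remainder is 3, round up to i = 5. First occurrence in the window: #6 on July 15, 2003 (5×20 = 100 days in).
January 13, 2004 is 282 days after the start; 282 ÷ 20 = 14 remainder 2. Last occurrence in the window: #15 on January 11, 2004.
Occurrences #6 through #15: 10 in total.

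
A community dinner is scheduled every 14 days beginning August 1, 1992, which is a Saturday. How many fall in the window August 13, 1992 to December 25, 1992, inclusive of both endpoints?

Occurrences land 14·i days after August 1, 1992 for i = 0, 1, 2, …
August 13, 1992 is 12 days after the start; 12 ÷ 14 = 0 remainder 12; since the remainder is 12, round up to i = 1. First occurrence in the window: #2 on August 15, 1992 (1×14 = 14 days in).
December 25, 1992 is 146 days after the start; 146 ÷ 14 = 10 remainder 6. Last occurrence in the window: #11 on December 19, 1992.
Occurrences #2 through #11: 10 in total.

10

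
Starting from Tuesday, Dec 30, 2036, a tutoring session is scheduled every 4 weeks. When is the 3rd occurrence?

Feb 24, 2037

The 3rd occurrence is 2 intervals after the first: 2 × 28 = 56 days after Dec 30, 2036.
Dec has 31 days — 1 day to the end of Dec leaves 55.
Jan has 31 days (24 left).
24 days into Feb → Feb 24, 2037.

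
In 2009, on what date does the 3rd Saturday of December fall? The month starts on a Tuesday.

19 December 2009

December 2009 begins on a Tuesday, so the first Saturday is December 5 (4 days later).
The 3rd Saturday is 2 weeks later: 5 + 14 = 19.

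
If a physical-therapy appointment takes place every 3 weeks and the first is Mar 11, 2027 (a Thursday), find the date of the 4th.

The 4th occurrence is 3 intervals after the first: 3 × 21 = 63 days after Mar 11, 2027.
Mar has 31 days — 20 days to the end of Mar leaves 43.
Apr has 30 days (13 left).
13 days into May → May 13, 2027.

May 13, 2027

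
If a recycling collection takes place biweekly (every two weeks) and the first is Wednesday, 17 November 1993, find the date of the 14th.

The 14th occurrence is 13 intervals after the first: 13 × 14 = 182 days after 17 November 1993.
November has 30 days — 13 days to the end of November leaves 169.
December has 31 days (138 left).
January has 31 days (107 left).
February has 28 days (79 left).
March has 31 days (48 left).
April has 30 days (18 left).
18 days into May → 18 May 1994.

18 May 1994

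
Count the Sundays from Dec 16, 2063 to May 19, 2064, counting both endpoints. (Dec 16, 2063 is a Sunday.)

23

Dec 16, 2063 is a Sunday; the first Sunday on or after it is Dec 16, 2063.
From Dec 16, 2063 to May 19, 2064: 15 + 31 + 29 + 31 + 30 + 19 = 155 days (rest of Dec, Jan, Feb, Mar, Apr, May).
155 ÷ 7 = 22 full weeks with remainder 1, so 22 more Sundays after the first → 23.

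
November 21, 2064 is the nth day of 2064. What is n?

326

Days in months before November: 31 + 29 + 31 + 30 + 31 + 30 + 31 + 31 + 30 + 31 = 305.
Plus 21 days into November → day 326.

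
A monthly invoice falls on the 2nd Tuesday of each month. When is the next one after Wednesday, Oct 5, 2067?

Oct 2067 starts on a Saturday; its first Tuesday is the 4th, so the 2nd Tuesday is the 11th — Oct 11, 2067.
Oct 11, 2067 is after Oct 5, 2067, so that is the next one.

Oct 11, 2067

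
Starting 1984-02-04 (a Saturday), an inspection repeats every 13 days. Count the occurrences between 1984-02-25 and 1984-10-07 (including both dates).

Occurrences land 13·i days after 1984-02-04 for i = 0, 1, 2, …
1984-02-25 is 21 days after the start; 21 ÷ 13 = 1 remainder 8; since the remainder is 8, round up to i = 2. First occurrence in the window: #3 on 1984-03-01 (2×13 = 26 days in).
1984-10-07 is 246 days after the start; 246 ÷ 13 = 18 remainder 12. Last occurrence in the window: #19 on 1984-09-25.
Occurrences #3 through #19: 17 in total.

17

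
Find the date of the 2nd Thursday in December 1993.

9 December 1993

The first Thursday of December 1993 is December 2.
The 2nd Thursday is 1 weeks later: 2 + 7 = 9.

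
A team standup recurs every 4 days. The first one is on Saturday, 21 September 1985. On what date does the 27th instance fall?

3 January 1986

The 27th occurrence is 26 intervals after the first: 26 × 4 = 104 days after 21 September 1985.
September has 30 days — 9 days to the end of September leaves 95.
October has 31 days (64 left).
November has 30 days (34 left).
December has 31 days (3 left).
3 days into January → 3 January 1986.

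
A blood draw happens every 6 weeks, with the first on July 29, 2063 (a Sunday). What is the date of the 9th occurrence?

The 9th occurrence is 8 intervals after the first: 8 × 42 = 336 days after July 29, 2063.
July has 31 days — 2 days to the end of July leaves 334.
August has 31 days (303 left).
September has 30 days (273 left).
October has 31 days (242 left).
November has 30 days (212 left).
December has 31 days (181 left).
January has 31 days (150 left).
February has 29 days (121 left).
March has 31 days (90 left).
April has 30 days (60 left).
May has 31 days (29 left).
29 days into June → June 29, 2064.

June 29, 2064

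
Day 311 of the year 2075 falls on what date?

2075-11-07

January has 31 days (311 − 31 = 280 remain).
February has 28 days (280 − 28 = 252 remain).
March has 31 days (252 − 31 = 221 remain).
April has 30 days (221 − 30 = 191 remain).
May has 31 days (191 − 31 = 160 remain).
June has 30 days (160 − 30 = 130 remain).
July has 31 days (130 − 31 = 99 remain).
August has 31 days (99 − 31 = 68 remain).
September has 30 days (68 − 30 = 38 remain).
October has 31 days (38 − 31 = 7 remain).
7 into November → November 7.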